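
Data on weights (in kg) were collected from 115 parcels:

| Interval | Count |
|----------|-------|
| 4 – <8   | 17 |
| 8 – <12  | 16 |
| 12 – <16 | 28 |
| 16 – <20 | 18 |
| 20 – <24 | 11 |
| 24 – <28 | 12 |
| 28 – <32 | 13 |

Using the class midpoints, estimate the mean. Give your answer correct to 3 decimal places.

Midpoints: 6, 10, 14, 18, 22, 26, 30
Σfm = 17×6 + 16×10 + 28×14 + 18×18 + 11×22 + 12×26 + 13×30 = 1922
n = Σf = 115
Mean = 1922 / 115 = 16.7130

16.713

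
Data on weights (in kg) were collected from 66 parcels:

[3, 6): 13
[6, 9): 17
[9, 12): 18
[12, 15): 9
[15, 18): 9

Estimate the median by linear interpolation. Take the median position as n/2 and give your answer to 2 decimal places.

Cumulative frequencies: 13, 30, 48, 57, 66
n = 66; position = n/2 = 33.
This falls in the class [9, 12): L = 9, F = 30, f = 18, h = 3.
Median ≈ 9 + ((33 − 30) / 18) × 3 = 9.5000

9.50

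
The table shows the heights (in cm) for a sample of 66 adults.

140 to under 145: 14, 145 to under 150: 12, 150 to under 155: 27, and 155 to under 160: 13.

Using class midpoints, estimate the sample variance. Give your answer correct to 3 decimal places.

Midpoints: 142.5, 147.5, 152.5, 157.5
n = 66, Σfm = 9930, mean = 150.4545
Σfm² = 1495762.5
Σf(m − x̄)² = Σfm² − (Σfm)²/n = 1495762.5 − 9930²/66 = 1748.8636
Sample variance = 1748.8636 / 65 = 26.9056

26.906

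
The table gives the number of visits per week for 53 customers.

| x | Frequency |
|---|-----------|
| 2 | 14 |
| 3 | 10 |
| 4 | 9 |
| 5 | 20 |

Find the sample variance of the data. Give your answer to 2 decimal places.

1.54

Values: 2, 3, 4, 5
n = 53, Σfx = 194, mean = 3.6604
Σfx² = 790
Σf(x − x̄)² = Σfx² − (Σfx)²/n = 790 − 194²/53 = 79.8868
Sample variance = 79.8868 / 52 = 1.5363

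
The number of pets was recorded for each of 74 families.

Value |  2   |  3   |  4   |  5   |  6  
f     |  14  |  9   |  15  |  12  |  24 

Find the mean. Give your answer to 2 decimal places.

Values: 2, 3, 4, 5, 6
Σfx = 14×2 + 9×3 + 15×4 + 12×5 + 24×6 = 319
n = Σf = 74
Mean = 319 / 74 = 4.3108

4.31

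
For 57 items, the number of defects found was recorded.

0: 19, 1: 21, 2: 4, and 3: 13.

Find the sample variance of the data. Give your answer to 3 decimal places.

1.301

Values: 0, 1, 2, 3
n = 57, Σfx = 68, mean = 1.1930
Σfx² = 154
Σf(x − x̄)² = Σfx² − (Σfx)²/n = 154 − 68²/57 = 72.8772
Sample variance = 72.8772 / 56 = 1.3014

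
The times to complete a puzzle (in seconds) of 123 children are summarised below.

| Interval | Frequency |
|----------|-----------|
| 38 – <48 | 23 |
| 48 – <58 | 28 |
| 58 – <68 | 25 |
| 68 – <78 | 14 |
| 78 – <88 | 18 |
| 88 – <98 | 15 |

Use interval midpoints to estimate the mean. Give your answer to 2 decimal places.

Midpoints: 43, 53, 63, 73, 83, 93
Σfm = 23×43 + 28×53 + 25×63 + 14×73 + 18×83 + 15×93 = 7959
n = Σf = 123
Mean = 7959 / 123 = 64.7073

64.71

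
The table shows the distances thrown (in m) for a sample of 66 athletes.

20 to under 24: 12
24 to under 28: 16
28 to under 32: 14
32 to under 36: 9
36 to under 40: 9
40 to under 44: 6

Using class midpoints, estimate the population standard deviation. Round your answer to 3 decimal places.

Midpoints: 22, 26, 30, 34, 38, 42
n = 66, Σfm = 2000, mean = 30.3030
Σfm² = 63208
Σf(m − x̄)² = Σfm² − (Σfm)²/n = 63208 − 2000²/66 = 2601.9394
Population variance = 2601.9394 / 66 = 39.4233
Standard deviation = √39.4233 = 6.2788

6.279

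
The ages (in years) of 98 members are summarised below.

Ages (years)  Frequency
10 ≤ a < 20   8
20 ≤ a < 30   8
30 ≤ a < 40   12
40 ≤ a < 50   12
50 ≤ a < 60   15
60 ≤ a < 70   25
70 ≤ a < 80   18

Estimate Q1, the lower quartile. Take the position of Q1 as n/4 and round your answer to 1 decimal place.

Cumulative frequencies: 8, 16, 28, 40, 55, 80, 98
n = 98; position = n/4 = 24.5.
This falls in the class 30 ≤ a < 40: L = 30, F = 16, f = 12, h = 10.
Lower quartile ≈ 30 + ((24.5 − 16) / 12) × 10 = 37.0833

37.1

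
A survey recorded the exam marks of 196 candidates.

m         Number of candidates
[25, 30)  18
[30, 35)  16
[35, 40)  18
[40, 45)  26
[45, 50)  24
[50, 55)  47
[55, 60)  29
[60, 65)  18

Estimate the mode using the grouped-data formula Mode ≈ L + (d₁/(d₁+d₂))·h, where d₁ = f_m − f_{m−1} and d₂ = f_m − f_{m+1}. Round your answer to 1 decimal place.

Modal class: [50, 55) (highest frequency 47).
d₁ = 47 − 24 = 23, d₂ = 47 − 29 = 18
Mode ≈ 50 + (23/(23+18)) × 5 = 50 + 2.8049 = 52.8049

52.8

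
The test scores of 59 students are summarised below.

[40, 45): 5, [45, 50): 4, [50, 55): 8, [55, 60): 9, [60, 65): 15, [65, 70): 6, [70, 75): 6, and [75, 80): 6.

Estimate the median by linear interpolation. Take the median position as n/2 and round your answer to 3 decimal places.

Cumulative frequencies: 5, 9, 17, 26, 41, 47, 53, 59
n = 59; position = n/2 = 29.5.
This falls in the class [60, 65): L = 60, F = 26, f = 15, h = 5.
Median ≈ 60 + ((29.5 − 26) / 15) × 5 = 61.1667

61.167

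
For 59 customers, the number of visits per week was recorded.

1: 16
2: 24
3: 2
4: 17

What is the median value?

2

Cumulative frequencies: 16, 40, 42, 59
n = 59, so the median is the value in position (n+1)/2 = 30.
Position 30 falls at value 2.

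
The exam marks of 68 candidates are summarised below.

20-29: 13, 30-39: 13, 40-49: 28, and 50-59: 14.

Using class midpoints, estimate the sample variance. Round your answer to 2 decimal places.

104.19

Midpoints: 24.5, 34.5, 44.5, 54.5
n = 68, Σfm = 2776, mean = 40.8235
Σfm² = 120307
Σf(m − x̄)² = Σfm² − (Σfm)²/n = 120307 − 2776²/68 = 6980.8824
Sample variance = 6980.8824 / 67 = 104.1923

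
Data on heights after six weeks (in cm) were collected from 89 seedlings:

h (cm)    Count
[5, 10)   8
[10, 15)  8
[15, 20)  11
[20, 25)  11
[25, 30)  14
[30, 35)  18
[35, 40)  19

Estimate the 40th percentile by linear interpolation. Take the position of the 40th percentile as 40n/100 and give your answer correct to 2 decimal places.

23.91

Cumulative frequencies: 8, 16, 27, 38, 52, 70, 89
n = 89; position = 40n/100 = 35.6.
This falls in the class [20, 25): L = 20, F = 27, f = 11, h = 5.
40th percentile ≈ 20 + ((35.6 − 27) / 11) × 5 = 23.9091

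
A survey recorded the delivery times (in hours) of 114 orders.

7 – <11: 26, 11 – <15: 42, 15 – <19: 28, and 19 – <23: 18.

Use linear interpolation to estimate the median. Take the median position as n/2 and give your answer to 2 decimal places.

Cumulative frequencies: 26, 68, 96, 114
n = 114; position = n/2 = 57.
This falls in the class 11 – <15: L = 11, F = 26, f = 42, h = 4.
Median ≈ 11 + ((57 − 26) / 42) × 4 = 13.9524

13.95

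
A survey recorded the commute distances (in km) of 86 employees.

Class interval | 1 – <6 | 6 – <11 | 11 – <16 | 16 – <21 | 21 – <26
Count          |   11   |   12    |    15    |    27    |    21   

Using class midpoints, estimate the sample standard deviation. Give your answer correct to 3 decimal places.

6.703

Midpoints: 3.5, 8.5, 13.5, 18.5, 23.5
n = 86, Σfm = 1336, mean = 15.5349
Σfm² = 24573.5
Σf(m − x̄)² = Σfm² − (Σfm)²/n = 24573.5 − 1336²/86 = 3818.8953
Sample variance = 3818.8953 / 85 = 44.9282
Standard deviation = √44.9282 = 6.7028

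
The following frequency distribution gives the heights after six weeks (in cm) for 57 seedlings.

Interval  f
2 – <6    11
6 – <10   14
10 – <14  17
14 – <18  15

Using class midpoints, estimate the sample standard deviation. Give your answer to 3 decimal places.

Midpoints: 4, 8, 12, 16
n = 57, Σfm = 600, mean = 10.5263
Σfm² = 7360
Σf(m − x̄)² = Σfm² − (Σfm)²/n = 7360 − 600²/57 = 1044.2105
Sample variance = 1044.2105 / 56 = 18.6466
Standard deviation = √18.6466 = 4.3182

4.318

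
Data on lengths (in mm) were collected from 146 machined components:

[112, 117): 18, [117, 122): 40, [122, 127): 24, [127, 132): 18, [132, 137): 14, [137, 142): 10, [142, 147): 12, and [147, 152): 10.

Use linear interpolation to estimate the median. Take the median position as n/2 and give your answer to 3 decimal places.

125.125

Cumulative frequencies: 18, 58, 82, 100, 114, 124, 136, 146
n = 146; position = n/2 = 73.
This falls in the class [122, 127): L = 122, F = 58, f = 24, h = 5.
Median ≈ 122 + ((73 − 58) / 24) × 5 = 125.1250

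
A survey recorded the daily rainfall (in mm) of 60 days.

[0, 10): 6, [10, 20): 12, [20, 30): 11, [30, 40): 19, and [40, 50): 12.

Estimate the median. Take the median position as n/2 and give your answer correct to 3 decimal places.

30.526

Cumulative frequencies: 6, 18, 29, 48, 60
n = 60; position = n/2 = 30.
This falls in the class [30, 40): L = 30, F = 29, f = 19, h = 10.
Median ≈ 30 + ((30 − 29) / 19) × 10 = 30.5263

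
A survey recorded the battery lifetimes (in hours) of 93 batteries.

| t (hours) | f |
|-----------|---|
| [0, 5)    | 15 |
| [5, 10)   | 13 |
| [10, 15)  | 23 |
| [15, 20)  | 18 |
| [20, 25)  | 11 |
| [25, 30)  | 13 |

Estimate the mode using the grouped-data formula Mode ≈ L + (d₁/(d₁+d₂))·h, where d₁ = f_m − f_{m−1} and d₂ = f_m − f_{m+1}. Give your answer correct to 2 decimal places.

Modal class: [10, 15) (highest frequency 23).
d₁ = 23 − 13 = 10, d₂ = 23 − 18 = 5
Mode ≈ 10 + (10/(10+5)) × 5 = 10 + 3.3333 = 13.3333

13.33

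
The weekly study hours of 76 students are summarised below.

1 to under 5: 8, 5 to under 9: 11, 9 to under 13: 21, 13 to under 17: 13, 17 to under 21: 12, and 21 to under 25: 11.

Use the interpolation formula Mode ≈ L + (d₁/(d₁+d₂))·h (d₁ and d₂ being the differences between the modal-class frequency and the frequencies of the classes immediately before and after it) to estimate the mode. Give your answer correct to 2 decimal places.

11.22

Modal class: 9 to under 13 (highest frequency 21).
d₁ = 21 − 11 = 10, d₂ = 21 − 13 = 8
Mode ≈ 9 + (10/(10+8)) × 4 = 9 + 2.2222 = 11.2222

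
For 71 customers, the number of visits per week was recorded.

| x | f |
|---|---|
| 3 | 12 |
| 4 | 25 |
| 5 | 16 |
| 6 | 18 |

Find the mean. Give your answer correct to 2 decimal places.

4.56

Values: 3, 4, 5, 6
Σfx = 12×3 + 25×4 + 16×5 + 18×6 = 324
n = Σf = 71
Mean = 324 / 71 = 4.5634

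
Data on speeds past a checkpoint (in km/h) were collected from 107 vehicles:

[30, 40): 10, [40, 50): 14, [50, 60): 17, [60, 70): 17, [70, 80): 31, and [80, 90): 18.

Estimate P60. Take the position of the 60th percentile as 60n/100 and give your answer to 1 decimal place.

72.0

Cumulative frequencies: 10, 24, 41, 58, 89, 107
n = 107; position = 60n/100 = 64.2.
This falls in the class [70, 80): L = 70, F = 58, f = 31, h = 10.
60th percentile ≈ 70 + ((64.2 − 58) / 31) × 10 = 72.0000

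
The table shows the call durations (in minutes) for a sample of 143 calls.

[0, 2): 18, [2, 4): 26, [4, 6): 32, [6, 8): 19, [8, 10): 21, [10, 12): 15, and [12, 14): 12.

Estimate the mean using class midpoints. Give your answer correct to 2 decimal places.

6.29

Midpoints: 1, 3, 5, 7, 9, 11, 13
Σfm = 18×1 + 26×3 + 32×5 + 19×7 + 21×9 + 15×11 + 12×13 = 899
n = Σf = 143
Mean = 899 / 143 = 6.2867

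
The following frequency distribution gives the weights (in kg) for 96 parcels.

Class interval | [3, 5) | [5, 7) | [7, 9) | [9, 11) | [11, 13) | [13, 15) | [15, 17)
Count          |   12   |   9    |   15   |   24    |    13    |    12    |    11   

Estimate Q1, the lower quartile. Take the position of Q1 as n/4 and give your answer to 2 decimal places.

Cumulative frequencies: 12, 21, 36, 60, 73, 85, 96
n = 96; position = n/4 = 24.
This falls in the class [7, 9): L = 7, F = 21, f = 15, h = 2.
Lower quartile ≈ 7 + ((24 − 21) / 15) × 2 = 7.4000

7.40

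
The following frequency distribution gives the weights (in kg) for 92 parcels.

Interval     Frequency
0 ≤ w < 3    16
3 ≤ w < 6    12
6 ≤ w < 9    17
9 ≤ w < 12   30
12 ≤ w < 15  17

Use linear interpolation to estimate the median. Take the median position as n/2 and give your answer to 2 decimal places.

9.10

Cumulative frequencies: 16, 28, 45, 75, 92
n = 92; position = n/2 = 46.
This falls in the class 9 ≤ w < 12: L = 9, F = 45, f = 30, h = 3.
Median ≈ 9 + ((46 − 45) / 30) × 3 = 9.1000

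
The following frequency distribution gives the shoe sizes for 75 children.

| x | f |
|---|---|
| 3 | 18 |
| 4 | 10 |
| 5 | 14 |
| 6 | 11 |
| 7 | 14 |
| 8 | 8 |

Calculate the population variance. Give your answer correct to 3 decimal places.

Values: 3, 4, 5, 6, 7, 8
n = 75, Σfx = 392, mean = 5.2267
Σfx² = 2266
Σf(x − x̄)² = Σfx² − (Σfx)²/n = 2266 − 392²/75 = 217.1467
Population variance = 217.1467 / 75 = 2.8953

2.895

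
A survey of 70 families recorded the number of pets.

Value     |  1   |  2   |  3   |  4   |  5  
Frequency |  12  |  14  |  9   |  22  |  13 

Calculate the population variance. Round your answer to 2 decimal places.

Values: 1, 2, 3, 4, 5
n = 70, Σfx = 220, mean = 3.1429
Σfx² = 826
Σf(x − x̄)² = Σfx² − (Σfx)²/n = 826 − 220²/70 = 134.5714
Population variance = 134.5714 / 70 = 1.9224

1.92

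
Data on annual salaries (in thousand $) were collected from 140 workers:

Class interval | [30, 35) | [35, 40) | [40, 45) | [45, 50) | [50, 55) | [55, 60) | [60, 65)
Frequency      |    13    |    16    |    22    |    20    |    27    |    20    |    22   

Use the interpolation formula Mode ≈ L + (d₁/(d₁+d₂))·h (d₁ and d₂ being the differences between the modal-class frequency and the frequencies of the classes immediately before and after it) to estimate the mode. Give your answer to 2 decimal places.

Modal class: [50, 55) (highest frequency 27).
d₁ = 27 − 20 = 7, d₂ = 27 − 20 = 7
Mode ≈ 50 + (7/(7+7)) × 5 = 50 + 2.5000 = 52.5000

52.50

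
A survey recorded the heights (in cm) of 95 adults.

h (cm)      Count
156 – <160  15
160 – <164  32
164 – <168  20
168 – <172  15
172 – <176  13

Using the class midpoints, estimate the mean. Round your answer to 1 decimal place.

Midpoints: 158, 162, 166, 170, 174
Σfm = 15×158 + 32×162 + 20×166 + 15×170 + 13×174 = 15686
n = Σf = 95
Mean = 15686 / 95 = 165.1158

165.1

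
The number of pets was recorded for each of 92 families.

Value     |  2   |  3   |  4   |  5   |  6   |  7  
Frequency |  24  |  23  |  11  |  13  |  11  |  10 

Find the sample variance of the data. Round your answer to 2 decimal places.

Values: 2, 3, 4, 5, 6, 7
n = 92, Σfx = 362, mean = 3.9348
Σfx² = 1690
Σf(x − x̄)² = Σfx² − (Σfx)²/n = 1690 − 362²/92 = 265.6087
Sample variance = 265.6087 / 91 = 2.9188

2.92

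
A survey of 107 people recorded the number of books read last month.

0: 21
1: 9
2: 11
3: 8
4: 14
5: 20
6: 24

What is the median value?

4

Cumulative frequencies: 21, 30, 41, 49, 63, 83, 107
n = 107, so the median is the value in position (n+1)/2 = 54.
Position 54 falls at value 4.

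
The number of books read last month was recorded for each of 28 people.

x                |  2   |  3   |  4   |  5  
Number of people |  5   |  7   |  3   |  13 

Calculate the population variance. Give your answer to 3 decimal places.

Values: 2, 3, 4, 5
n = 28, Σfx = 108, mean = 3.8571
Σfx² = 456
Σf(x − x̄)² = Σfx² − (Σfx)²/n = 456 − 108²/28 = 39.4286
Population variance = 39.4286 / 28 = 1.4082

1.408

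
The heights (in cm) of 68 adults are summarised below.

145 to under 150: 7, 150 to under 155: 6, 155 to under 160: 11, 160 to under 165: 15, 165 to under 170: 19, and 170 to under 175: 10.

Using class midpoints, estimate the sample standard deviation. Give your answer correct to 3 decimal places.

7.645

Midpoints: 147.5, 152.5, 157.5, 162.5, 167.5, 172.5
n = 68, Σfm = 11025, mean = 162.1324
Σfm² = 1791425
Σf(m − x̄)² = Σfm² − (Σfm)²/n = 1791425 − 11025²/68 = 3915.8088
Sample variance = 3915.8088 / 67 = 58.4449
Standard deviation = √58.4449 = 7.6449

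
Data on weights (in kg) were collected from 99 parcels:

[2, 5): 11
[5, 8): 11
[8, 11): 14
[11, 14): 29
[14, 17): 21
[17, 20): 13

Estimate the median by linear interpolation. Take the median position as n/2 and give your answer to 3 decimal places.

Cumulative frequencies: 11, 22, 36, 65, 86, 99
n = 99; position = n/2 = 49.5.
This falls in the class [11, 14): L = 11, F = 36, f = 29, h = 3.
Median ≈ 11 + ((49.5 − 36) / 29) × 3 = 12.3966

12.397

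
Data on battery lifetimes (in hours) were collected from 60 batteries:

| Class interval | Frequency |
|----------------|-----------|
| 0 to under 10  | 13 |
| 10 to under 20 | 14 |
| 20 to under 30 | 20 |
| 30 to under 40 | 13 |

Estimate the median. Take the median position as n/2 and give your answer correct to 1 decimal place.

Cumulative frequencies: 13, 27, 47, 60
n = 60; position = n/2 = 30.
This falls in the class 20 to under 30: L = 20, F = 27, f = 20, h = 10.
Median ≈ 20 + ((30 − 27) / 20) × 10 = 21.5000

21.5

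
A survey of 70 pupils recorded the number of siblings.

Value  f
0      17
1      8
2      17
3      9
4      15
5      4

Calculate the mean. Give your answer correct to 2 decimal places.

Values: 0, 1, 2, 3, 4, 5
Σfx = 17×0 + 8×1 + 17×2 + 9×3 + 15×4 + 4×5 = 149
n = Σf = 70
Mean = 149 / 70 = 2.1286

2.13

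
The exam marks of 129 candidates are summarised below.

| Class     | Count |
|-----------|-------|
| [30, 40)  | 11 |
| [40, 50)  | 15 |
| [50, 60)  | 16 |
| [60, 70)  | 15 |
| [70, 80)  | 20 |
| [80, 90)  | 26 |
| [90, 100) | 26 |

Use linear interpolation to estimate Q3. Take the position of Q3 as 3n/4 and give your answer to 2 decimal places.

Cumulative frequencies: 11, 26, 42, 57, 77, 103, 129
n = 129; position = 3n/4 = 96.75.
This falls in the class [80, 90): L = 80, F = 77, f = 26, h = 10.
Upper quartile ≈ 80 + ((96.75 − 77) / 26) × 10 = 87.5962

87.60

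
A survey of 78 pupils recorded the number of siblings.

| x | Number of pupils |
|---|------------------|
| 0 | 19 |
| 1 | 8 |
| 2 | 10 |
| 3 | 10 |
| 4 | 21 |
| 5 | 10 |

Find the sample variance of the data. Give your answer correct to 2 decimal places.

Values: 0, 1, 2, 3, 4, 5
n = 78, Σfx = 192, mean = 2.4615
Σfx² = 724
Σf(x − x̄)² = Σfx² − (Σfx)²/n = 724 − 192²/78 = 251.3846
Sample variance = 251.3846 / 77 = 3.2647

3.26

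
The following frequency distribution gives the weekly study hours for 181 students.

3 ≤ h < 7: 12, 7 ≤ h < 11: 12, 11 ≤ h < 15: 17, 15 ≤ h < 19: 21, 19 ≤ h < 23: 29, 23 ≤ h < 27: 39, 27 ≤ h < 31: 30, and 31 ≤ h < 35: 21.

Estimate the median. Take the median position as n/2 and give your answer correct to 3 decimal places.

Cumulative frequencies: 12, 24, 41, 62, 91, 130, 160, 181
n = 181; position = n/2 = 90.5.
This falls in the class 19 ≤ h < 23: L = 19, F = 62, f = 29, h = 4.
Median ≈ 19 + ((90.5 − 62) / 29) × 4 = 22.9310

22.931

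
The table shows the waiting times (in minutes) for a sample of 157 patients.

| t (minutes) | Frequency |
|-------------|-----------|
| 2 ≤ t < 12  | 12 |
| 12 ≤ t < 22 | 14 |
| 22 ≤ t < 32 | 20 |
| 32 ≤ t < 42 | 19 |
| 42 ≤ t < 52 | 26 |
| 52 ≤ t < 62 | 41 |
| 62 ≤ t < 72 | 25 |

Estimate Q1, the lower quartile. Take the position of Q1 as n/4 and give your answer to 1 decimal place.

28.6

Cumulative frequencies: 12, 26, 46, 65, 91, 132, 157
n = 157; position = n/4 = 39.25.
This falls in the class 22 ≤ t < 32: L = 22, F = 26, f = 20, h = 10.
Lower quartile ≈ 22 + ((39.25 − 26) / 20) × 10 = 28.6250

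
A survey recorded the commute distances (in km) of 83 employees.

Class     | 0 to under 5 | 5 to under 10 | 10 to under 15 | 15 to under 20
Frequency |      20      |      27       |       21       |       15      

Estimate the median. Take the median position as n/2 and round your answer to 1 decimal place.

9.0

Cumulative frequencies: 20, 47, 68, 83
n = 83; position = n/2 = 41.5.
This falls in the class 5 to under 10: L = 5, F = 20, f = 27, h = 5.
Median ≈ 5 + ((41.5 − 20) / 27) × 5 = 8.9815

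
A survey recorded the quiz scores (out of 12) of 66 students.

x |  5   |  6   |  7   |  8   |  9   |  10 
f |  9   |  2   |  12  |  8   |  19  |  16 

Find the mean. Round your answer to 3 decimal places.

8.121

Values: 5, 6, 7, 8, 9, 10
Σfx = 9×5 + 2×6 + 12×7 + 8×8 + 19×9 + 16×10 = 536
n = Σf = 66
Mean = 536 / 66 = 8.1212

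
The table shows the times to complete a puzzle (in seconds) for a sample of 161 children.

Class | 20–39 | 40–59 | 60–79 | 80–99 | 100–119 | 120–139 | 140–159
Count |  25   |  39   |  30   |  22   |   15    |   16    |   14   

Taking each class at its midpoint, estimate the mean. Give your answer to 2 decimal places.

Midpoints: 29.5, 49.5, 69.5, 89.5, 109.5, 129.5, 149.5
Σfm = 25×29.5 + 39×49.5 + 30×69.5 + 22×89.5 + 15×109.5 + 16×129.5 + 14×149.5 = 12529.5
n = Σf = 161
Mean = 12529.5 / 161 = 77.8230

77.82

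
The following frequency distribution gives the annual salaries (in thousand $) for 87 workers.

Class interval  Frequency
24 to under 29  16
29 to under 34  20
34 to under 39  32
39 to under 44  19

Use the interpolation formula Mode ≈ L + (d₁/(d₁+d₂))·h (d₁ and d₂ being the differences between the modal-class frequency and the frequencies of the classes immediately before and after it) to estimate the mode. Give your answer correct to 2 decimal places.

36.40

Modal class: 34 to under 39 (highest frequency 32).
d₁ = 32 − 20 = 12, d₂ = 32 − 19 = 13
Mode ≈ 34 + (12/(12+13)) × 5 = 34 + 2.4000 = 36.4000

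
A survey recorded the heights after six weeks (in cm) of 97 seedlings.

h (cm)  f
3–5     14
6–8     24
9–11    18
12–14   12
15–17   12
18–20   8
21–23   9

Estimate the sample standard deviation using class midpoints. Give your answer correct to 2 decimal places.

Midpoints: 4, 7, 10, 13, 16, 19, 22
n = 97, Σfm = 1102, mean = 11.3608
Σfm² = 15544
Σf(m − x̄)² = Σfm² − (Σfm)²/n = 15544 − 1102²/97 = 3024.3711
Sample variance = 3024.3711 / 96 = 31.5039
Standard deviation = √31.5039 = 5.6128

5.61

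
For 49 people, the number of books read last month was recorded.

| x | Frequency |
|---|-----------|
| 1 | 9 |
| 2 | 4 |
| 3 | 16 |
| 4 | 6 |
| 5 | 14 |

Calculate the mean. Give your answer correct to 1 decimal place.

3.2

Values: 1, 2, 3, 4, 5
Σfx = 9×1 + 4×2 + 16×3 + 6×4 + 14×5 = 159
n = Σf = 49
Mean = 159 / 49 = 3.2449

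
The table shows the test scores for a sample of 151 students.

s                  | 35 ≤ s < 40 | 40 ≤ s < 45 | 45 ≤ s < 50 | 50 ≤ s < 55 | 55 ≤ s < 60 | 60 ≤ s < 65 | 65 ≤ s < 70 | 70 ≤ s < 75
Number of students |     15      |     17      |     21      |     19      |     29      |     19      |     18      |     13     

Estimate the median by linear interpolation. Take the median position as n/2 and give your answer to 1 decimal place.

Cumulative frequencies: 15, 32, 53, 72, 101, 120, 138, 151
n = 151; position = n/2 = 75.5.
This falls in the class 55 ≤ s < 60: L = 55, F = 72, f = 29, h = 5.
Median ≈ 55 + ((75.5 − 72) / 29) × 5 = 55.6034

55.6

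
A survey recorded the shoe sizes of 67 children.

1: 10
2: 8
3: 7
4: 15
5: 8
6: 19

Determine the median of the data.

4

Cumulative frequencies: 10, 18, 25, 40, 48, 67
n = 67, so the median is the value in position (n+1)/2 = 34.
Position 34 falls at value 4.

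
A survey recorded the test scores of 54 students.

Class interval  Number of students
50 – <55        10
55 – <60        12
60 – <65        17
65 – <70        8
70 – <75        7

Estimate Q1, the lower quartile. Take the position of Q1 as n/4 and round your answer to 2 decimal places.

56.46

Cumulative frequencies: 10, 22, 39, 47, 54
n = 54; position = n/4 = 13.5.
This falls in the class 55 – <60: L = 55, F = 10, f = 12, h = 5.
Lower quartile ≈ 55 + ((13.5 − 10) / 12) × 5 = 56.4583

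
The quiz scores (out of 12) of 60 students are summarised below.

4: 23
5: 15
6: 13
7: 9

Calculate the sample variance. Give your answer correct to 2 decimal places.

1.20

Values: 4, 5, 6, 7
n = 60, Σfx = 308, mean = 5.1333
Σfx² = 1652
Σf(x − x̄)² = Σfx² − (Σfx)²/n = 1652 − 308²/60 = 70.9333
Sample variance = 70.9333 / 59 = 1.2023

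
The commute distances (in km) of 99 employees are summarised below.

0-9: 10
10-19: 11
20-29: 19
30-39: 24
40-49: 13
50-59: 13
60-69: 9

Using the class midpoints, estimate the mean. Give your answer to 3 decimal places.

Midpoints: 4.5, 14.5, 24.5, 34.5, 44.5, 54.5, 64.5
Σfm = 10×4.5 + 11×14.5 + 19×24.5 + 24×34.5 + 13×44.5 + 13×54.5 + 9×64.5 = 3365.5
n = Σf = 99
Mean = 3365.5 / 99 = 33.9949

33.995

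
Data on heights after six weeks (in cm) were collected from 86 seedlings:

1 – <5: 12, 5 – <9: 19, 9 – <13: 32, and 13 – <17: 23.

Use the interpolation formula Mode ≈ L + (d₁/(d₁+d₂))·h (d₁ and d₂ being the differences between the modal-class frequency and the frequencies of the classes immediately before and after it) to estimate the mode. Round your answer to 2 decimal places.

11.36

Modal class: 9 – <13 (highest frequency 32).
d₁ = 32 − 19 = 13, d₂ = 32 − 23 = 9
Mode ≈ 9 + (13/(13+9)) × 4 = 9 + 2.3636 = 11.3636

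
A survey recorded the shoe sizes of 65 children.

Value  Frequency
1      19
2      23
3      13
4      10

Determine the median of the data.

2

Cumulative frequencies: 19, 42, 55, 65
n = 65, so the median is the value in position (n+1)/2 = 33.
Position 33 falls at value 2.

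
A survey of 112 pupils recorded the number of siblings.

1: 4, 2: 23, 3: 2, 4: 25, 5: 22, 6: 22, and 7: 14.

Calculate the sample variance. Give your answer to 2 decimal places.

Values: 1, 2, 3, 4, 5, 6, 7
n = 112, Σfx = 496, mean = 4.4286
Σfx² = 2542
Σf(x − x̄)² = Σfx² − (Σfx)²/n = 2542 − 496²/112 = 345.4286
Sample variance = 345.4286 / 111 = 3.1120

3.11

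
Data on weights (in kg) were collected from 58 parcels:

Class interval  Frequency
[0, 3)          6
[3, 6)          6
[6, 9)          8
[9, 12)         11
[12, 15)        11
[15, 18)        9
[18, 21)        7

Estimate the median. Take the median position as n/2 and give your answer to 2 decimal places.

11.45

Cumulative frequencies: 6, 12, 20, 31, 42, 51, 58
n = 58; position = n/2 = 29.
This falls in the class [9, 12): L = 9, F = 20, f = 11, h = 3.
Median ≈ 9 + ((29 − 20) / 11) × 3 = 11.4545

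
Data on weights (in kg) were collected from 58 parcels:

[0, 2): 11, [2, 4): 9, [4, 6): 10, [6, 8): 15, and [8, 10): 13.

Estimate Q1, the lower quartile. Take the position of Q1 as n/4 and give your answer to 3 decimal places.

Cumulative frequencies: 11, 20, 30, 45, 58
n = 58; position = n/4 = 14.5.
This falls in the class [2, 4): L = 2, F = 11, f = 9, h = 2.
Lower quartile ≈ 2 + ((14.5 − 11) / 9) × 2 = 2.7778

2.778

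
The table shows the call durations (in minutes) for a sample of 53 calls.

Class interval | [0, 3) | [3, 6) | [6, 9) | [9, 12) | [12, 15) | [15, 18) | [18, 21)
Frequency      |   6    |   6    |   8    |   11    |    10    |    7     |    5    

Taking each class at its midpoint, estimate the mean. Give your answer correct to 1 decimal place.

Midpoints: 1.5, 4.5, 7.5, 10.5, 13.5, 16.5, 19.5
Σfm = 6×1.5 + 6×4.5 + 8×7.5 + 11×10.5 + 10×13.5 + 7×16.5 + 5×19.5 = 559.5
n = Σf = 53
Mean = 559.5 / 53 = 10.5566

10.6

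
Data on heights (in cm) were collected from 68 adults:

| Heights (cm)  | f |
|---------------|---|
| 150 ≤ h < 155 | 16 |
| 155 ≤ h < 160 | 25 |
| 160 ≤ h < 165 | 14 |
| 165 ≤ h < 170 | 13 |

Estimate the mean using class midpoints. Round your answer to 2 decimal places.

Midpoints: 152.5, 157.5, 162.5, 167.5
Σfm = 16×152.5 + 25×157.5 + 14×162.5 + 13×167.5 = 10830
n = Σf = 68
Mean = 10830 / 68 = 159.2647

159.26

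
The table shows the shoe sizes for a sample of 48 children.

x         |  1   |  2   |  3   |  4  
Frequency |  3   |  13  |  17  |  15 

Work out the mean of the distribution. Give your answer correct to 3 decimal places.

Values: 1, 2, 3, 4
Σfx = 3×1 + 13×2 + 17×3 + 15×4 = 140
n = Σf = 48
Mean = 140 / 48 = 2.9167

2.917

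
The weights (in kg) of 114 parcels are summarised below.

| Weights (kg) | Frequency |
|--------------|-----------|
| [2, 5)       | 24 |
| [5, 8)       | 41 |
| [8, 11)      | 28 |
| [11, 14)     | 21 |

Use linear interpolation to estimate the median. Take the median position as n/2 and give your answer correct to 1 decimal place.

Cumulative frequencies: 24, 65, 93, 114
n = 114; position = n/2 = 57.
This falls in the class [5, 8): L = 5, F = 24, f = 41, h = 3.
Median ≈ 5 + ((57 − 24) / 41) × 3 = 7.4146

7.4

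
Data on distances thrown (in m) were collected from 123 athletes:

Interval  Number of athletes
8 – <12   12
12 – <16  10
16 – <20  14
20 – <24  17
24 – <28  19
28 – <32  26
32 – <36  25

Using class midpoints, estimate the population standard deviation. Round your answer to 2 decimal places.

7.76

Midpoints: 10, 14, 18, 22, 26, 30, 34
n = 123, Σfm = 3010, mean = 24.4715
Σfm² = 81068
Σf(m − x̄)² = Σfm² − (Σfm)²/n = 81068 − 3010²/123 = 7408.6504
Population variance = 7408.6504 / 123 = 60.2329
Standard deviation = √60.2329 = 7.7610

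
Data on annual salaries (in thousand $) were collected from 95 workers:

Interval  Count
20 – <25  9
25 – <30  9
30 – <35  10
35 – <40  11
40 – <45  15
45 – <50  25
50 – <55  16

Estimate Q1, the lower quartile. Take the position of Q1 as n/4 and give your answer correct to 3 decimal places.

32.875

Cumulative frequencies: 9, 18, 28, 39, 54, 79, 95
n = 95; position = n/4 = 23.75.
This falls in the class 30 – <35: L = 30, F = 18, f = 10, h = 5.
Lower quartile ≈ 30 + ((23.75 − 18) / 10) × 5 = 32.8750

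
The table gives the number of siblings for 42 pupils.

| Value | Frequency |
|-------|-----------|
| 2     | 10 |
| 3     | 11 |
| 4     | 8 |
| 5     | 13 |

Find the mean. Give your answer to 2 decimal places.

Values: 2, 3, 4, 5
Σfx = 10×2 + 11×3 + 8×4 + 13×5 = 150
n = Σf = 42
Mean = 150 / 42 = 3.5714

3.57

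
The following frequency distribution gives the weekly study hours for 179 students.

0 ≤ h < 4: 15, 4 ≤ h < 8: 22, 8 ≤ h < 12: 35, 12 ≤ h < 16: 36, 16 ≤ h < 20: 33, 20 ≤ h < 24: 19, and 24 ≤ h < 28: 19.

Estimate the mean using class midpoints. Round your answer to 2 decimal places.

14.09

Midpoints: 2, 6, 10, 14, 18, 22, 26
Σfm = 15×2 + 22×6 + 35×10 + 36×14 + 33×18 + 19×22 + 19×26 = 2522
n = Σf = 179
Mean = 2522 / 179 = 14.0894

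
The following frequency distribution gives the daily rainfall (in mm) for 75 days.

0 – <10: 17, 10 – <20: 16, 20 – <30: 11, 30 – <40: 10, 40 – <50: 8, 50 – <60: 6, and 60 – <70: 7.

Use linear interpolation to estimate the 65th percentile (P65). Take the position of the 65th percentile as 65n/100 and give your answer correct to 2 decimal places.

34.75

Cumulative frequencies: 17, 33, 44, 54, 62, 68, 75
n = 75; position = 65n/100 = 48.75.
This falls in the class 30 – <40: L = 30, F = 44, f = 10, h = 10.
65th percentile ≈ 30 + ((48.75 − 44) / 10) × 10 = 34.7500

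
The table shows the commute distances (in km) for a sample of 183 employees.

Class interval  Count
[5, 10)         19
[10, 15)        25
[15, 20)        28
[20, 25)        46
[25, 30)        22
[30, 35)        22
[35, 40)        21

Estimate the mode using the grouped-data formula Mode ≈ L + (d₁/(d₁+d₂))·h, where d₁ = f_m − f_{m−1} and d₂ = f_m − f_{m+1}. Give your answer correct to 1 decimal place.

22.1

Modal class: [20, 25) (highest frequency 46).
d₁ = 46 − 28 = 18, d₂ = 46 − 22 = 24
Mode ≈ 20 + (18/(18+24)) × 5 = 20 + 2.1429 = 22.1429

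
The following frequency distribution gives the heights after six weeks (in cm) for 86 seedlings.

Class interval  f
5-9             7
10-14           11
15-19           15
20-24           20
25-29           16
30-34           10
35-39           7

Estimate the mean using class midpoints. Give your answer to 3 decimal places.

21.942

Midpoints: 7, 12, 17, 22, 27, 32, 37
Σfm = 7×7 + 11×12 + 15×17 + 20×22 + 16×27 + 10×32 + 7×37 = 1887
n = Σf = 86
Mean = 1887 / 86 = 21.9419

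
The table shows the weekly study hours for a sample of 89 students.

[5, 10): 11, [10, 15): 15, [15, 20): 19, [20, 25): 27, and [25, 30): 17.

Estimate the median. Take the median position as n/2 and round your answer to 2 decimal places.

Cumulative frequencies: 11, 26, 45, 72, 89
n = 89; position = n/2 = 44.5.
This falls in the class [15, 20): L = 15, F = 26, f = 19, h = 5.
Median ≈ 15 + ((44.5 − 26) / 19) × 5 = 19.8684

19.87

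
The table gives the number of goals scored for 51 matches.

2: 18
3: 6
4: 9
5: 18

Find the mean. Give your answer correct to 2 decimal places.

Values: 2, 3, 4, 5
Σfx = 18×2 + 6×3 + 9×4 + 18×5 = 180
n = Σf = 51
Mean = 180 / 51 = 3.5294

3.53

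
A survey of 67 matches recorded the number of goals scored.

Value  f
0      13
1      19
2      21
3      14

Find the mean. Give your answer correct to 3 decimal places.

Values: 0, 1, 2, 3
Σfx = 13×0 + 19×1 + 21×2 + 14×3 = 103
n = Σf = 67
Mean = 103 / 67 = 1.5373

1.537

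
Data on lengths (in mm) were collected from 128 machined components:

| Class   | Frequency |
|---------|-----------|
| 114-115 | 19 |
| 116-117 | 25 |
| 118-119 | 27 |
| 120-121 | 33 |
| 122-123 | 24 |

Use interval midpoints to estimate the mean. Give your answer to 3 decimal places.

Midpoints: 114.5, 116.5, 118.5, 120.5, 122.5
Σfm = 19×114.5 + 25×116.5 + 27×118.5 + 33×120.5 + 24×122.5 = 15204
n = Σf = 128
Mean = 15204 / 128 = 118.7812

118.781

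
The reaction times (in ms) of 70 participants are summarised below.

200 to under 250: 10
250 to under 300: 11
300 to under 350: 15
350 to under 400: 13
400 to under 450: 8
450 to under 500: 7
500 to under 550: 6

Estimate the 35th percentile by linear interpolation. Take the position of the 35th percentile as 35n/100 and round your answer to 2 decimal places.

311.67

Cumulative frequencies: 10, 21, 36, 49, 57, 64, 70
n = 70; position = 35n/100 = 24.5.
This falls in the class 300 to under 350: L = 300, F = 21, f = 15, h = 50.
35th percentile ≈ 300 + ((24.5 − 21) / 15) × 50 = 311.6667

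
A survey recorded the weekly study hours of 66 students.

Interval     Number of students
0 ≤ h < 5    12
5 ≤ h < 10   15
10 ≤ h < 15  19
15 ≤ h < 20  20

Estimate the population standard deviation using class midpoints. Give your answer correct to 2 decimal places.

Midpoints: 2.5, 7.5, 12.5, 17.5
n = 66, Σfm = 730, mean = 11.0606
Σfm² = 10012.5
Σf(m − x̄)² = Σfm² − (Σfm)²/n = 10012.5 − 730²/66 = 1938.2576
Population variance = 1938.2576 / 66 = 29.3675
Standard deviation = √29.3675 = 5.4192

5.42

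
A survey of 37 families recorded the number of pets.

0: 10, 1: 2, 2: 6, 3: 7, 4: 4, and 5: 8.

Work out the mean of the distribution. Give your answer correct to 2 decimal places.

2.46

Values: 0, 1, 2, 3, 4, 5
Σfx = 10×0 + 2×1 + 6×2 + 7×3 + 4×4 + 8×5 = 91
n = Σf = 37
Mean = 91 / 37 = 2.4595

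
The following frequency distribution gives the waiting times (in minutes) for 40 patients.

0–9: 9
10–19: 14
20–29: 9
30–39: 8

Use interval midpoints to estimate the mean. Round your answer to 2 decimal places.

Midpoints: 4.5, 14.5, 24.5, 34.5
Σfm = 9×4.5 + 14×14.5 + 9×24.5 + 8×34.5 = 740
n = Σf = 40
Mean = 740 / 40 = 18.5000

18.50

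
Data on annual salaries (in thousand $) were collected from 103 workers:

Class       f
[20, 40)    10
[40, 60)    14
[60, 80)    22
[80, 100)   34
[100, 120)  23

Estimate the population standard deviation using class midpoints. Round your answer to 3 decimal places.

24.885

Midpoints: 30, 50, 70, 90, 110
n = 103, Σfm = 8130, mean = 78.9320
Σfm² = 705500
Σf(m − x̄)² = Σfm² − (Σfm)²/n = 705500 − 8130²/103 = 63782.5243
Population variance = 63782.5243 / 103 = 619.2478
Standard deviation = √619.2478 = 24.8847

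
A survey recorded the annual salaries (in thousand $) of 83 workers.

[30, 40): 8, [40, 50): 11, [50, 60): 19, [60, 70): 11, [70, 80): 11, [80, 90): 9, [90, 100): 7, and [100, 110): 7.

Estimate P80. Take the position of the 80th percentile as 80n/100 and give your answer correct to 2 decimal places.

87.11

Cumulative frequencies: 8, 19, 38, 49, 60, 69, 76, 83
n = 83; position = 80n/100 = 66.4.
This falls in the class [80, 90): L = 80, F = 60, f = 9, h = 10.
80th percentile ≈ 80 + ((66.4 − 60) / 9) × 10 = 87.1111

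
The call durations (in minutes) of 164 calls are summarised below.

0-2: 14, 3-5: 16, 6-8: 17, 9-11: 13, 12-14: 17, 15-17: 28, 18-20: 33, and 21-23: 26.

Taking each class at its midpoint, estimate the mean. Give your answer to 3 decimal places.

Midpoints: 1, 4, 7, 10, 13, 16, 19, 22
Σfm = 14×1 + 16×4 + 17×7 + 13×10 + 17×13 + 28×16 + 33×19 + 26×22 = 2195
n = Σf = 164
Mean = 2195 / 164 = 13.3841

13.384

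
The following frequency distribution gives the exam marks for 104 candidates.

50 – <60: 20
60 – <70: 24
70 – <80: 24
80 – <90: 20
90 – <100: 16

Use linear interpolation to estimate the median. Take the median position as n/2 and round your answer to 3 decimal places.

Cumulative frequencies: 20, 44, 68, 88, 104
n = 104; position = n/2 = 52.
This falls in the class 70 – <80: L = 70, F = 44, f = 24, h = 10.
Median ≈ 70 + ((52 − 44) / 24) × 10 = 73.3333

73.333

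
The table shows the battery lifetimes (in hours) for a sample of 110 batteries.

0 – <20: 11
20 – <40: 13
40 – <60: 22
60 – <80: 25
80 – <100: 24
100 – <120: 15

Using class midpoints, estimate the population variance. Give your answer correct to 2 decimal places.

Midpoints: 10, 30, 50, 70, 90, 110
n = 110, Σfm = 7160, mean = 65.0909
Σfm² = 566200
Σf(m − x̄)² = Σfm² − (Σfm)²/n = 566200 − 7160²/110 = 100149.0909
Population variance = 100149.0909 / 110 = 910.4463

910.45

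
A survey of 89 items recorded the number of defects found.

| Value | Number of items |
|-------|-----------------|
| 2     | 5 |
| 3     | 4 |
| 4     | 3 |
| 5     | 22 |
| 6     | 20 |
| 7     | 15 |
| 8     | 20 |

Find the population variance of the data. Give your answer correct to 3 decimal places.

2.750

Values: 2, 3, 4, 5, 6, 7, 8
n = 89, Σfx = 529, mean = 5.9438
Σfx² = 3389
Σf(x − x̄)² = Σfx² − (Σfx)²/n = 3389 − 529²/89 = 244.7191
Population variance = 244.7191 / 89 = 2.7497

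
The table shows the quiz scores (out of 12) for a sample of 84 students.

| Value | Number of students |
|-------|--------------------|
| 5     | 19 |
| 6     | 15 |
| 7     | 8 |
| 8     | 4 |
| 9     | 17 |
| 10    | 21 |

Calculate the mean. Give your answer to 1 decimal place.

7.6

Values: 5, 6, 7, 8, 9, 10
Σfx = 19×5 + 15×6 + 8×7 + 4×8 + 17×9 + 21×10 = 636
n = Σf = 84
Mean = 636 / 84 = 7.5714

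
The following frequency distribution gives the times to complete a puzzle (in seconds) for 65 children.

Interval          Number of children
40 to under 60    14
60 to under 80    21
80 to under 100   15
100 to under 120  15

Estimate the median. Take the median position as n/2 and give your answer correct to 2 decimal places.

77.62

Cumulative frequencies: 14, 35, 50, 65
n = 65; position = n/2 = 32.5.
This falls in the class 60 to under 80: L = 60, F = 14, f = 21, h = 20.
Median ≈ 60 + ((32.5 − 14) / 21) × 20 = 77.6190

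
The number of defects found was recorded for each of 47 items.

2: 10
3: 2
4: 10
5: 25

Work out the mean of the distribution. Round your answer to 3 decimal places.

Values: 2, 3, 4, 5
Σfx = 10×2 + 2×3 + 10×4 + 25×5 = 191
n = Σf = 47
Mean = 191 / 47 = 4.0638

4.064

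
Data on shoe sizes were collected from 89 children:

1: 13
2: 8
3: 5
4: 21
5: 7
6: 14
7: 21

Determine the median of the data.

Cumulative frequencies: 13, 21, 26, 47, 54, 68, 89
n = 89, so the median is the value in position (n+1)/2 = 45.
Position 45 falls at value 4.

4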